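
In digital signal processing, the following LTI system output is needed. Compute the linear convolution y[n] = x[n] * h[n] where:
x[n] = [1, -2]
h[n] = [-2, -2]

y[n] = sum_k x[k]*h[n-k]. Output length = len(x) + len(h) - 1 = 2 + 2 - 1 = 3.
y[0] = 1*-2 = -2
y[1] = -2*-2 + 1*-2 = 2
y[2] = -2*-2 = 4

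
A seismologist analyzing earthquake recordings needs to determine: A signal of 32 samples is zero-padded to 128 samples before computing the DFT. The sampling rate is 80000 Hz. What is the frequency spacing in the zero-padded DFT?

Original DFT: N = 32, resolution = f_s/N = 80000/32 = 2500 Hz
Zero-padded DFT: N = 128, resolution = f_s/N = 80000/128 = 625 Hz
Zero-padding interpolates the spectrum (finer frequency grid)
but does NOT improve the true spectral resolution (ability to resolve close frequencies).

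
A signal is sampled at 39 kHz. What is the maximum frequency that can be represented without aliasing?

The maximum frequency that can be represented without aliasing
is the Nyquist frequency: f_max = f_s / 2 = 39 kHz / 2 = 39/2 kHz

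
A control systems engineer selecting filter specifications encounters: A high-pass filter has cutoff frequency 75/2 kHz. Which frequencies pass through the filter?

A high-pass filter passes all frequencies above the cutoff frequency 75/2 kHz and attenuates lower frequencies.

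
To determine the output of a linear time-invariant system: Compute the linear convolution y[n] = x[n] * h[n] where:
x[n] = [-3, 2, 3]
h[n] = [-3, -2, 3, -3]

y[n] = sum_k x[k]*h[n-k]. Output length = len(x) + len(h) - 1 = 3 + 4 - 1 = 6.
y[0] = -3*-3 = 9
y[1] = 2*-3 + -3*-2 = 0
y[2] = 3*-3 + 2*-2 + -3*3 = -22
y[3] = 3*-2 + 2*3 + -3*-3 = 9
y[4] = 3*3 + 2*-3 = 3
y[5] = 3*-3 = -9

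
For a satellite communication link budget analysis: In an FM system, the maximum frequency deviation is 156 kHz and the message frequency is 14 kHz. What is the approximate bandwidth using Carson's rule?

Carson's rule: BW = 2*(delta_f + f_m)
= 2*(156 + 14) kHz = 340 kHz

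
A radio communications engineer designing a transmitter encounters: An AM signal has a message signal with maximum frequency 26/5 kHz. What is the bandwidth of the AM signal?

In AM (double-sideband), the bandwidth is twice the message frequency.
BW = 2 * f_m = 2 * 26/5 kHz = 52/5 kHz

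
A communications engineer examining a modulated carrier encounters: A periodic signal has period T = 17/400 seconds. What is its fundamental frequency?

The fundamental frequency is the reciprocal of the period.
f = 1/T = 1/(17/400) = 400/17 Hz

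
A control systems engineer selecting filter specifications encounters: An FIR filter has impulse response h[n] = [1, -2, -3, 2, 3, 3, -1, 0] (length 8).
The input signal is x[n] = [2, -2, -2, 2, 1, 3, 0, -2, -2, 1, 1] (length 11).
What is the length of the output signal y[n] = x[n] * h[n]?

For linear convolution, the output length is:
len(y) = len(x) + len(h) - 1 = 11 + 8 - 1 = 18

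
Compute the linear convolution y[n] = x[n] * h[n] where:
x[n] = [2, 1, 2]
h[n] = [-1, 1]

y[n] = sum_k x[k]*h[n-k]. Output length = len(x) + len(h) - 1 = 3 + 2 - 1 = 4.
y[0] = 2*-1 = -2
y[1] = 1*-1 + 2*1 = 1
y[2] = 2*-1 + 1*1 = -1
y[3] = 2*1 = 2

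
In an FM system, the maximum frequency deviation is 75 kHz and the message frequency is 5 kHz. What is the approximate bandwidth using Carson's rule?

Carson's rule: BW = 2*(delta_f + f_m)
= 2*(75 + 5) kHz = 160 kHz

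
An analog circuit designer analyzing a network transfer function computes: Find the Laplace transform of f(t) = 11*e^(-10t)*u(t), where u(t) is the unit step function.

Standard Laplace transform pair:
e^(-at)*u(t) <-> 1/(s+a)
With a = 10: L{11*e^(-10t)*u(t)} = 11/(s+10), ROC: Re(s) > -10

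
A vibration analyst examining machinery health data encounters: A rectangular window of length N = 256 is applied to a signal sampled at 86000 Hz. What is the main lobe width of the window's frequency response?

For a rectangular window of length N,
the main lobe width in frequency is 2*f_s/N.
= 2*86000/256 = 5375/8 Hz
This determines the minimum frequency separation for resolving two sinusoids.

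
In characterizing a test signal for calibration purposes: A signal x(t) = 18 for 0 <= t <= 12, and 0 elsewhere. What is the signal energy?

Energy = integral of |x(t)|^2 dt over the signal duration
= 18^2 * 12 = 324 * 12 = 3888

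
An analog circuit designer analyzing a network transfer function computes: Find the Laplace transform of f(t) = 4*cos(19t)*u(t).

Standard pair: cos(wt)*u(t) <-> s/(s^2+w^2)
With w = 19: L{4*cos(19t)*u(t)} = 4s/(s^2+361)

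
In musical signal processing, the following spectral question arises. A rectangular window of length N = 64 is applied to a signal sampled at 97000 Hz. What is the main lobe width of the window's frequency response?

For a rectangular window of length N,
the main lobe width in frequency is 2*f_s/N.
= 2*97000/64 = 12125/4 Hz
This determines the minimum frequency separation for resolving two sinusoids.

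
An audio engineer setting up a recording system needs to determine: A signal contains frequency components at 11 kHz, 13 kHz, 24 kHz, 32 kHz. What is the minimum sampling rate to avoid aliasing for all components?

The highest frequency component is f_max = 32 kHz.
Nyquist rate = 2 * f_max = 2 * 32 kHz = 64 kHz.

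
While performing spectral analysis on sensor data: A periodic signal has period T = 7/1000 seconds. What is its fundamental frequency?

The fundamental frequency is the reciprocal of the period.
f = 1/T = 1/(7/1000) = 1000/7 Hz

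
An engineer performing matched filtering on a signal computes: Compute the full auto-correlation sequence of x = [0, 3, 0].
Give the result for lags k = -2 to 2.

r_xx[k] = sum_m x[m]*x[m+k], indexed from 0, for k = -2 to 2:
  r_xx[-2] = x[2]*x[0] = 0
  r_xx[-1] = x[1]*x[0] + x[2]*x[1] = 0
  r_xx[0] = x[0]*x[0] + x[1]*x[1] + x[2]*x[2] = 9
  r_xx[1] = x[0]*x[1] + x[1]*x[2] = 0
  r_xx[2] = x[0]*x[2] = 0
r_xx = [0, 0, 9, 0, 0]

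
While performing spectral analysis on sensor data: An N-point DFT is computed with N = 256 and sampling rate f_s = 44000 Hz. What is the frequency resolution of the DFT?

DFT frequency resolution = f_s / N
= 44000 / 256 = 1375/8 Hz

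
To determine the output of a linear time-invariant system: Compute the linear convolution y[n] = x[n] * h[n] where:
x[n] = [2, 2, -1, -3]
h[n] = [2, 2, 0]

y[n] = sum_k x[k]*h[n-k]. Output length = len(x) + len(h) - 1 = 4 + 3 - 1 = 6.
y[0] = 2*2 = 4
y[1] = 2*2 + 2*2 = 8
y[2] = -1*2 + 2*2 + 2*0 = 2
y[3] = -3*2 + -1*2 + 2*0 = -8
y[4] = -3*2 + -1*0 = -6
y[5] = -3*0 = 0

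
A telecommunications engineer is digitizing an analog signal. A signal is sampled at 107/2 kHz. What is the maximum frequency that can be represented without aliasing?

The maximum frequency that can be represented without aliasing
is the Nyquist frequency: f_max = f_s / 2 = 107/2 kHz / 2 = 107/4 kHz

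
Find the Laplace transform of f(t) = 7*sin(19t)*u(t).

Standard pair: sin(wt)*u(t) <-> w/(s^2+w^2)
With w = 19: L{7*sin(19t)*u(t)} = 133/(s^2+361)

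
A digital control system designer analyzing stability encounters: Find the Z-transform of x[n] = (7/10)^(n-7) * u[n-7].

Time-shifting property: if X(z) = Z{x[n]}, then Z{x[n-d]} = z^(-d) * X(z)
X(z) = z/(z - 7/10) for x[n] = (7/10)^n * u[n]
Z{x[n-7]} = z^(-7) * z/(z - 7/10) = z^(-6)/(z - 7/10)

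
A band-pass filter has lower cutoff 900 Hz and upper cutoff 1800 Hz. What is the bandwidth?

Bandwidth = f_high - f_low
= 1800 Hz - 900 Hz = 900 Hz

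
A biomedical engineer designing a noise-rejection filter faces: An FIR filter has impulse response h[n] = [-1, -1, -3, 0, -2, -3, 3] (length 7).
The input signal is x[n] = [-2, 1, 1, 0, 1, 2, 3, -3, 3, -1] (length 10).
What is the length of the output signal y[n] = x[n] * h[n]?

For linear convolution, the output length is:
len(y) = len(x) + len(h) - 1 = 10 + 7 - 1 = 16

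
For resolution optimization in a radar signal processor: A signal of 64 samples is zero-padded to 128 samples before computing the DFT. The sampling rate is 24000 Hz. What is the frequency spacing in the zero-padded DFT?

Original DFT: N = 64, resolution = f_s/N = 24000/64 = 375 Hz
Zero-padded DFT: N = 128, resolution = f_s/N = 24000/128 = 375/2 Hz
Zero-padding interpolates the spectrum (finer frequency grid)
but does NOT improve the true spectral resolution (ability to resolve close frequencies).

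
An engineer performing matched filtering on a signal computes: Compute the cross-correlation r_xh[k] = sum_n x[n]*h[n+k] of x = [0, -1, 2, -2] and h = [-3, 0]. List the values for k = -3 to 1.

Both sequences indexed from 0 and zero outside their support.
Lags with overlap: k = -3 to 1.
  r_xh[-3] = x[3]*h[0] = 6
  r_xh[-2] = x[2]*h[0] + x[3]*h[1] = -6
  r_xh[-1] = x[1]*h[0] + x[2]*h[1] = 3
  r_xh[0] = x[0]*h[0] + x[1]*h[1] = 0
  r_xh[1] = x[0]*h[1] = 0
r_xh = [6, -6, 3, 0, 0] (for k = -3, ..., 1)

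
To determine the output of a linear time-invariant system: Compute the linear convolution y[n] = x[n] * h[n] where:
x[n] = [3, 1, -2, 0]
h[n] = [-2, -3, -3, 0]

y[n] = sum_k x[k]*h[n-k]. Output length = len(x) + len(h) - 1 = 4 + 4 - 1 = 7.
y[0] = 3*-2 = -6
y[1] = 1*-2 + 3*-3 = -11
y[2] = -2*-2 + 1*-3 + 3*-3 = -8
y[3] = 0*-2 + -2*-3 + 1*-3 + 3*0 = 3
y[4] = 0*-3 + -2*-3 + 1*0 = 6
y[5] = 0*-3 + -2*0 = 0
y[6] = 0*0 = 0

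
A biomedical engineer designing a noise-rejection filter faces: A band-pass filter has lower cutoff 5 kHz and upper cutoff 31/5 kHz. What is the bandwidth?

Bandwidth = f_high - f_low
= 31/5 kHz - 5 kHz = 6/5 kHz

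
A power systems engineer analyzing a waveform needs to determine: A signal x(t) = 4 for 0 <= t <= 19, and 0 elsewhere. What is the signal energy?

Energy = integral of |x(t)|^2 dt over the signal duration
= 4^2 * 19 = 16 * 19 = 304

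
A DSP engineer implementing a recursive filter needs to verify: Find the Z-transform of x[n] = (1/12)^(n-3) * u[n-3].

Time-shifting property: if X(z) = Z{x[n]}, then Z{x[n-d]} = z^(-d) * X(z)
X(z) = z/(z - 1/12) for x[n] = (1/12)^n * u[n]
Z{x[n-3]} = z^(-3) * z/(z - 1/12) = z^(-2)/(z - 1/12)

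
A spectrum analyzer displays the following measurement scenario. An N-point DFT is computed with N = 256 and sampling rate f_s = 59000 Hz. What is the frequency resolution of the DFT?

DFT frequency resolution = f_s / N
= 59000 / 256 = 7375/32 Hz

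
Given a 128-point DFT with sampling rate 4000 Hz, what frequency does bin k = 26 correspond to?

The frequency of DFT bin k is: f_k = k * f_s / N
f_26 = 26 * 4000 / 128 = 1625/2 Hz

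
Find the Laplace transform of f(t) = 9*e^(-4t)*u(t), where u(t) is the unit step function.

Standard Laplace transform pair:
e^(-at)*u(t) <-> 1/(s+a)
With a = 4: L{9*e^(-4t)*u(t)} = 9/(s+4), ROC: Re(s) > -4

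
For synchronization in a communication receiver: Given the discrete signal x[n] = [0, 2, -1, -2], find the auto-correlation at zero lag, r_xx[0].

The auto-correlation at zero lag r_xx[0] equals the signal energy.
r_xx[0] = sum of x[n]^2 = 0^2 + 2^2 + (-1)^2 + (-2)^2
= 0 + 4 + 1 + 4 = 9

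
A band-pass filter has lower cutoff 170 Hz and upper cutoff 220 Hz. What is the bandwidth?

Bandwidth = f_high - f_low
= 220 Hz - 170 Hz = 50 Hz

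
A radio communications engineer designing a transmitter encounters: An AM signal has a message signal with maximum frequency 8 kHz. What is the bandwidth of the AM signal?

In AM (double-sideband), the bandwidth is twice the message frequency.
BW = 2 * f_m = 2 * 8 kHz = 16 kHz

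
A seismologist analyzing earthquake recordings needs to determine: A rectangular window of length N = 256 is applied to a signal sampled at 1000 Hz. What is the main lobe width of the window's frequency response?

For a rectangular window of length N,
the main lobe width in frequency is 2*f_s/N.
= 2*1000/256 = 125/16 Hz
This determines the minimum frequency separation for resolving two sinusoids.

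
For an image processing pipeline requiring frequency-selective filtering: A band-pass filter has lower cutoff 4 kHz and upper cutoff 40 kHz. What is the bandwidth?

Bandwidth = f_high - f_low
= 40 kHz - 4 kHz = 36 kHz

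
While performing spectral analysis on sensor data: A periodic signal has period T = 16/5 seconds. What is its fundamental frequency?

The fundamental frequency is the reciprocal of the period.
f = 1/T = 1/(16/5) = 5/16 Hz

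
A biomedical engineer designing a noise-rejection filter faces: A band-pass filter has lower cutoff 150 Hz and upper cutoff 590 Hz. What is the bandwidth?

Bandwidth = f_high - f_low
= 590 Hz - 150 Hz = 440 Hz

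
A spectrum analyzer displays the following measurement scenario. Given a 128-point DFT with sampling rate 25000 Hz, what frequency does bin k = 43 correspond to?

The frequency of DFT bin k is: f_k = k * f_s / N
f_43 = 43 * 25000 / 128 = 134375/16 Hz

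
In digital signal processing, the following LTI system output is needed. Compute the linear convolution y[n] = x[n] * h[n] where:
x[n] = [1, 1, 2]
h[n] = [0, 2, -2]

y[n] = sum_k x[k]*h[n-k]. Output length = len(x) + len(h) - 1 = 3 + 3 - 1 = 5.
y[0] = 1*0 = 0
y[1] = 1*0 + 1*2 = 2
y[2] = 2*0 + 1*2 + 1*-2 = 0
y[3] = 2*2 + 1*-2 = 2
y[4] = 2*-2 = -4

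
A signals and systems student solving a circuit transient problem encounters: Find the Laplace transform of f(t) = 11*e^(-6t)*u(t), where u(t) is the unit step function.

Standard Laplace transform pair:
e^(-at)*u(t) <-> 1/(s+a)
With a = 6: L{11*e^(-6t)*u(t)} = 11/(s+6), ROC: Re(s) > -6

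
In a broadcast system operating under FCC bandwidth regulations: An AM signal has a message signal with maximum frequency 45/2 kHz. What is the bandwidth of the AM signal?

In AM (double-sideband), the bandwidth is twice the message frequency.
BW = 2 * f_m = 2 * 45/2 kHz = 45 kHz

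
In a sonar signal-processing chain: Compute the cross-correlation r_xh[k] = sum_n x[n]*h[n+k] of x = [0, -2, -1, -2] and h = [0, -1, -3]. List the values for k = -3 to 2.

Both sequences indexed from 0 and zero outside their support.
Lags with overlap: k = -3 to 2.
  r_xh[-3] = x[3]*h[0] = 0
  r_xh[-2] = x[2]*h[0] + x[3]*h[1] = 2
  r_xh[-1] = x[1]*h[0] + x[2]*h[1] + x[3]*h[2] = 7
  r_xh[0] = x[0]*h[0] + x[1]*h[1] + x[2]*h[2] = 5
  r_xh[1] = x[0]*h[1] + x[1]*h[2] = 6
  r_xh[2] = x[0]*h[2] = 0
r_xh = [0, 2, 7, 5, 6, 0] (for k = -3, ..., 2)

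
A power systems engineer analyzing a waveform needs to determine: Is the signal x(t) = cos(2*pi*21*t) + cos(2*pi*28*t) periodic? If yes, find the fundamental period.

f1 = 21 Hz, f2 = 28 Hz
Period T1 = 1/21, T2 = 1/28
Ratio T1/T2 = 28/21, which is rational.
The signal is periodic with fundamental period T = 1/GCD(21,28) = 1/7 s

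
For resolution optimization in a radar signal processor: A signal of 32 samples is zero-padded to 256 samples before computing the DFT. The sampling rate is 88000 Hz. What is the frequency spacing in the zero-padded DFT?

Original DFT: N = 32, resolution = f_s/N = 88000/32 = 2750 Hz
Zero-padded DFT: N = 256, resolution = f_s/N = 88000/256 = 1375/4 Hz
Zero-padding interpolates the spectrum (finer frequency grid)
but does NOT improve the true spectral resolution (ability to resolve close frequencies).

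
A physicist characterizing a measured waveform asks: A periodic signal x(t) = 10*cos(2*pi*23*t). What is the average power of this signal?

Average power of A*cos(wt) is A^2/2.
P = 10^2 / 2 = 100/2 = 50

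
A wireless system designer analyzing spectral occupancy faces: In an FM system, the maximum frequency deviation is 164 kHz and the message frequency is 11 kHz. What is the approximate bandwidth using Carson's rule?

Carson's rule: BW = 2*(delta_f + f_m)
= 2*(164 + 11) kHz = 350 kHz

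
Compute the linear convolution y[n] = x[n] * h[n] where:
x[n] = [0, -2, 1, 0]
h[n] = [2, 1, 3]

y[n] = sum_k x[k]*h[n-k]. Output length = len(x) + len(h) - 1 = 4 + 3 - 1 = 6.
y[0] = 0*2 = 0
y[1] = -2*2 + 0*1 = -4
y[2] = 1*2 + -2*1 + 0*3 = 0
y[3] = 0*2 + 1*1 + -2*3 = -5
y[4] = 0*1 + 1*3 = 3
y[5] = 0*3 = 0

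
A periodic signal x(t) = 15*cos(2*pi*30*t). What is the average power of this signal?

Average power of A*cos(wt) is A^2/2.
P = 15^2 / 2 = 225/2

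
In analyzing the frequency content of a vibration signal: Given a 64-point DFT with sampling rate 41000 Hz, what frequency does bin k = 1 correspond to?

The frequency of DFT bin k is: f_k = k * f_s / N
f_1 = 1 * 41000 / 64 = 5125/8 Hz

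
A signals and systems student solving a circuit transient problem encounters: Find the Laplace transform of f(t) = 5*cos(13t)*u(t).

Standard pair: cos(wt)*u(t) <-> s/(s^2+w^2)
With w = 13: L{5*cos(13t)*u(t)} = 5s/(s^2+169)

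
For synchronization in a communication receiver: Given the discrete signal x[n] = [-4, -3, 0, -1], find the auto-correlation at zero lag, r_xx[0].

The auto-correlation at zero lag r_xx[0] equals the signal energy.
r_xx[0] = sum of x[n]^2 = (-4)^2 + (-3)^2 + 0^2 + (-1)^2
= 16 + 9 + 0 + 1 = 26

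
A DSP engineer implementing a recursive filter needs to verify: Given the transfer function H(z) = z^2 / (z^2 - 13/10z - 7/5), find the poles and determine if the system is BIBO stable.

Poles are roots of the denominator: z^2 - 13/10z - 7/5 = 0.
Quadratic formula: z = [-(-13/10) +/- sqrt((-13/10)^2 - 4*(-7/5))] / 2
Discriminant = 169/100 + 28/5 = 729/100; sqrt = 27/10.
z = (13/10 +/- 27/10) / 2 => z = 2 or z = -7/10.
|p1| = 2, |p2| = 7/10.
For BIBO stability, all poles must lie inside the unit circle (|p| < 1).
System is UNSTABLE since at least one |p| >= 1.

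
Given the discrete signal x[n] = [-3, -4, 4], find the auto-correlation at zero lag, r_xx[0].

The auto-correlation at zero lag r_xx[0] equals the signal energy.
r_xx[0] = sum of x[n]^2 = (-3)^2 + (-4)^2 + 4^2
= 9 + 16 + 16 = 41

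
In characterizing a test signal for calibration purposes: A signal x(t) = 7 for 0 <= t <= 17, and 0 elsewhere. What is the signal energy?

Energy = integral of |x(t)|^2 dt over the signal duration
= 7^2 * 17 = 49 * 17 = 833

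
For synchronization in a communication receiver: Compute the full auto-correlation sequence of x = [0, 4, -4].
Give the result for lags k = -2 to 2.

r_xx[k] = sum_m x[m]*x[m+k], indexed from 0, for k = -2 to 2:
  r_xx[-2] = x[2]*x[0] = 0
  r_xx[-1] = x[1]*x[0] + x[2]*x[1] = -16
  r_xx[0] = x[0]*x[0] + x[1]*x[1] + x[2]*x[2] = 32
  r_xx[1] = x[0]*x[1] + x[1]*x[2] = -16
  r_xx[2] = x[0]*x[2] = 0
r_xx = [0, -16, 32, -16, 0]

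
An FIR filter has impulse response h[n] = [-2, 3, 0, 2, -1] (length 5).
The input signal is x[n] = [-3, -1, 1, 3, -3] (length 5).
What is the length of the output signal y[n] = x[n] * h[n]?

For linear convolution, the output length is:
len(y) = len(x) + len(h) - 1 = 5 + 5 - 1 = 9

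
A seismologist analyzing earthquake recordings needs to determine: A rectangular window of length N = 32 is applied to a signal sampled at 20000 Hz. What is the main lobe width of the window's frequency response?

For a rectangular window of length N,
the main lobe width in frequency is 2*f_s/N.
= 2*20000/32 = 1250 Hz
This determines the minimum frequency separation for resolving two sinusoids.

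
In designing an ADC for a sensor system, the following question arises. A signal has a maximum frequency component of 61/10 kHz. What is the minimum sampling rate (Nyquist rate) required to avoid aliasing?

By the Nyquist-Shannon sampling theorem,
the minimum sampling rate (Nyquist rate) must be at least 2 * f_max.
Nyquist rate = 2 * 61/10 kHz = 61/5 kHz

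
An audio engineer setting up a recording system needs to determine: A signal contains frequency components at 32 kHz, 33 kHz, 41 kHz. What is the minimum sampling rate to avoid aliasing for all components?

The highest frequency component is f_max = 41 kHz.
Nyquist rate = 2 * f_max = 2 * 41 kHz = 82 kHz.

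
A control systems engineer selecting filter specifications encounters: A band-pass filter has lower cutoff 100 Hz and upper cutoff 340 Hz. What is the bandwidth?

Bandwidth = f_high - f_low
= 340 Hz - 100 Hz = 240 Hz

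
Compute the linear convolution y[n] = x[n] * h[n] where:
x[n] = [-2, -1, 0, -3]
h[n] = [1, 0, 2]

y[n] = sum_k x[k]*h[n-k]. Output length = len(x) + len(h) - 1 = 4 + 3 - 1 = 6.
y[0] = -2*1 = -2
y[1] = -1*1 + -2*0 = -1
y[2] = 0*1 + -1*0 + -2*2 = -4
y[3] = -3*1 + 0*0 + -1*2 = -5
y[4] = -3*0 + 0*2 = 0
y[5] = -3*2 = -6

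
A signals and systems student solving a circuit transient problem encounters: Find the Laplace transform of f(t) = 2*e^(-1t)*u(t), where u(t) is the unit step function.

Standard Laplace transform pair:
e^(-at)*u(t) <-> 1/(s+a)
With a = 1: L{2*e^(-1t)*u(t)} = 2/(s+1), ROC: Re(s) > -1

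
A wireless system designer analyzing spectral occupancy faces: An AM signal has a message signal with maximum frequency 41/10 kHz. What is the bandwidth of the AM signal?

In AM (double-sideband), the bandwidth is twice the message frequency.
BW = 2 * f_m = 2 * 41/10 kHz = 41/5 kHz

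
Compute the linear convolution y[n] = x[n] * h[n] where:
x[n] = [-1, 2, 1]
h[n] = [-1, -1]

y[n] = sum_k x[k]*h[n-k]. Output length = len(x) + len(h) - 1 = 3 + 2 - 1 = 4.
y[0] = -1*-1 = 1
y[1] = 2*-1 + -1*-1 = -1
y[2] = 1*-1 + 2*-1 = -3
y[3] = 1*-1 = -1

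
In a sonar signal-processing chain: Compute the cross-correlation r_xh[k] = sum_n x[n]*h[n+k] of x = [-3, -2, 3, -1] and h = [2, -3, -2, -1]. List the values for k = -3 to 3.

Both sequences indexed from 0 and zero outside their support.
Lags with overlap: k = -3 to 3.
  r_xh[-3] = x[3]*h[0] = -2
  r_xh[-2] = x[2]*h[0] + x[3]*h[1] = 9
  r_xh[-1] = x[1]*h[0] + x[2]*h[1] + x[3]*h[2] = -11
  r_xh[0] = x[0]*h[0] + x[1]*h[1] + x[2]*h[2] + x[3]*h[3] = -5
  r_xh[1] = x[0]*h[1] + x[1]*h[2] + x[2]*h[3] = 10
  r_xh[2] = x[0]*h[2] + x[1]*h[3] = 8
  r_xh[3] = x[0]*h[3] = 3
r_xh = [-2, 9, -11, -5, 10, 8, 3] (for k = -3, ..., 3)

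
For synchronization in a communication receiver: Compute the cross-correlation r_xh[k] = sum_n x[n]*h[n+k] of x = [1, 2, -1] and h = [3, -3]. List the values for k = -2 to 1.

Both sequences indexed from 0 and zero outside their support.
Lags with overlap: k = -2 to 1.
  r_xh[-2] = x[2]*h[0] = -3
  r_xh[-1] = x[1]*h[0] + x[2]*h[1] = 9
  r_xh[0] = x[0]*h[0] + x[1]*h[1] = -3
  r_xh[1] = x[0]*h[1] = -3
r_xh = [-3, 9, -3, -3] (for k = -2, ..., 1)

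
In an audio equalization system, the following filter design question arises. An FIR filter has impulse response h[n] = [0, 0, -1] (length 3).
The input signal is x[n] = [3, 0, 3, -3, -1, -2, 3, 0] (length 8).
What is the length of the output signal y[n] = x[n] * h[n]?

For linear convolution, the output length is:
len(y) = len(x) + len(h) - 1 = 8 + 3 - 1 = 10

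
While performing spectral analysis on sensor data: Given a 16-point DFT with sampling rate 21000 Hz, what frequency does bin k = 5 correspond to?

The frequency of DFT bin k is: f_k = k * f_s / N
f_5 = 5 * 21000 / 16 = 13125/2 Hz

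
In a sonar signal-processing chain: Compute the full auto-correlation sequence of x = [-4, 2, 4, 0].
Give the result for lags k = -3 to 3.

r_xx[k] = sum_m x[m]*x[m+k], indexed from 0, for k = -3 to 3:
  r_xx[-3] = x[3]*x[0] = 0
  r_xx[-2] = x[2]*x[0] + x[3]*x[1] = -16
  r_xx[-1] = x[1]*x[0] + x[2]*x[1] + x[3]*x[2] = 0
  r_xx[0] = x[0]*x[0] + x[1]*x[1] + x[2]*x[2] + x[3]*x[3] = 36
  r_xx[1] = x[0]*x[1] + x[1]*x[2] + x[2]*x[3] = 0
  r_xx[2] = x[0]*x[2] + x[1]*x[3] = -16
  r_xx[3] = x[0]*x[3] = 0
r_xx = [0, -16, 0, 36, 0, -16, 0]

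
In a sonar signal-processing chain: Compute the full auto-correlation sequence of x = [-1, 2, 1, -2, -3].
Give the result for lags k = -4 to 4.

r_xx[k] = sum_m x[m]*x[m+k], indexed from 0, for k = -4 to 4:
  r_xx[-4] = x[4]*x[0] = 3
  r_xx[-3] = x[3]*x[0] + x[4]*x[1] = -4
  r_xx[-2] = x[2]*x[0] + x[3]*x[1] + x[4]*x[2] = -8
  r_xx[-1] = x[1]*x[0] + x[2]*x[1] + x[3]*x[2] + x[4]*x[3] = 4
  r_xx[0] = x[0]*x[0] + x[1]*x[1] + x[2]*x[2] + x[3]*x[3] + x[4]*x[4] = 19
  r_xx[1] = x[0]*x[1] + x[1]*x[2] + x[2]*x[3] + x[3]*x[4] = 4
  r_xx[2] = x[0]*x[2] + x[1]*x[3] + x[2]*x[4] = -8
  r_xx[3] = x[0]*x[3] + x[1]*x[4] = -4
  r_xx[4] = x[0]*x[4] = 3
r_xx = [3, -4, -8, 4, 19, 4, -8, -4, 3]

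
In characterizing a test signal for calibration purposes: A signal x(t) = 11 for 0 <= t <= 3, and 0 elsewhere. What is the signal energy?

Energy = integral of |x(t)|^2 dt over the signal duration
= 11^2 * 3 = 121 * 3 = 363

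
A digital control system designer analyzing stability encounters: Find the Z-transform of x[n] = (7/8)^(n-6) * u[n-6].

Time-shifting property: if X(z) = Z{x[n]}, then Z{x[n-d]} = z^(-d) * X(z)
X(z) = z/(z - 7/8) for x[n] = (7/8)^n * u[n]
Z{x[n-6]} = z^(-6) * z/(z - 7/8) = z^(-5)/(z - 7/8)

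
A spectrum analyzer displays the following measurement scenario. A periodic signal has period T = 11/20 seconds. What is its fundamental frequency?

The fundamental frequency is the reciprocal of the period.
f = 1/T = 1/(11/20) = 20/11 Hz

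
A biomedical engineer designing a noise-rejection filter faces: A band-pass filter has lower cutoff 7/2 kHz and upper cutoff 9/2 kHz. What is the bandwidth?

Bandwidth = f_high - f_low
= 9/2 kHz - 7/2 kHz = 1 kHz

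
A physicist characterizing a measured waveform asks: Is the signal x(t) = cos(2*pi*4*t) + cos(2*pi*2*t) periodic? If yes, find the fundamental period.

f1 = 4 Hz, f2 = 2 Hz
Period T1 = 1/4, T2 = 1/2
Ratio T1/T2 = 2/4, which is rational.
The signal is periodic with fundamental period T = 1/GCD(4,2) = 1/2 s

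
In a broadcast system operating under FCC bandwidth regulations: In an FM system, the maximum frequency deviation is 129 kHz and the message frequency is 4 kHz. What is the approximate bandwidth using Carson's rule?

Carson's rule: BW = 2*(delta_f + f_m)
= 2*(129 + 4) kHz = 266 kHz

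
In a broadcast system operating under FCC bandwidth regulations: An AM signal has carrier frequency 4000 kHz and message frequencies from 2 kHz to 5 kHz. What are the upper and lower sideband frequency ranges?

Upper sideband (USB) = fc + [fm_low, fm_high] = 4000 + [2, 5] = [4002, 4005] kHz
Lower sideband (LSB) = fc - [fm_high, fm_low] = 4000 - [5, 2] = [3995, 3998] kHz
Total occupied spectrum: 3995 kHz to 4005 kHz (plus carrier at 4000 kHz)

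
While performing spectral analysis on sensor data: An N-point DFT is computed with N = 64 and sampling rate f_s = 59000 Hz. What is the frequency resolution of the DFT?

DFT frequency resolution = f_s / N
= 59000 / 64 = 7375/8 Hz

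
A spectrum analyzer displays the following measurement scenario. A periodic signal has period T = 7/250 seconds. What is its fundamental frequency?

The fundamental frequency is the reciprocal of the period.
f = 1/T = 1/(7/250) = 250/7 Hz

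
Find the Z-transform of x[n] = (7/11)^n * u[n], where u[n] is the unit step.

The Z-transform of a^n * u[n] is z/(z-a) for |z| > |a|.
Here a = 7/11, so X(z) = z/(z - (7/11)) = 11z/(11z - 7)
ROC: |z| > 7/11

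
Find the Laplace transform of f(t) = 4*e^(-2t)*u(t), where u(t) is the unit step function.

Standard Laplace transform pair:
e^(-at)*u(t) <-> 1/(s+a)
With a = 2: L{4*e^(-2t)*u(t)} = 4/(s+2), ROC: Re(s) > -2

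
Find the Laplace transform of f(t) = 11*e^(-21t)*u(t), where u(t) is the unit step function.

Standard Laplace transform pair:
e^(-at)*u(t) <-> 1/(s+a)
With a = 21: L{11*e^(-21t)*u(t)} = 11/(s+21), ROC: Re(s) > -21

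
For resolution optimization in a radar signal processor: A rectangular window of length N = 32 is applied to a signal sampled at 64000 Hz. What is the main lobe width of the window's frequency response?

For a rectangular window of length N,
the main lobe width in frequency is 2*f_s/N.
= 2*64000/32 = 4000 Hz
This determines the minimum frequency separation for resolving two sinusoids.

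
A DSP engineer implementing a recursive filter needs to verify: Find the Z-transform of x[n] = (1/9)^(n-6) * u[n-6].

Time-shifting property: if X(z) = Z{x[n]}, then Z{x[n-d]} = z^(-d) * X(z)
X(z) = z/(z - 1/9) for x[n] = (1/9)^n * u[n]
Z{x[n-6]} = z^(-6) * z/(z - 1/9) = z^(-5)/(z - 1/9)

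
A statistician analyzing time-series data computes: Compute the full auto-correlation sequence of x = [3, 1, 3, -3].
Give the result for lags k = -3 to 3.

r_xx[k] = sum_m x[m]*x[m+k], indexed from 0, for k = -3 to 3:
  r_xx[-3] = x[3]*x[0] = -9
  r_xx[-2] = x[2]*x[0] + x[3]*x[1] = 6
  r_xx[-1] = x[1]*x[0] + x[2]*x[1] + x[3]*x[2] = -3
  r_xx[0] = x[0]*x[0] + x[1]*x[1] + x[2]*x[2] + x[3]*x[3] = 28
  r_xx[1] = x[0]*x[1] + x[1]*x[2] + x[2]*x[3] = -3
  r_xx[2] = x[0]*x[2] + x[1]*x[3] = 6
  r_xx[3] = x[0]*x[3] = -9
r_xx = [-9, 6, -3, 28, -3, 6, -9]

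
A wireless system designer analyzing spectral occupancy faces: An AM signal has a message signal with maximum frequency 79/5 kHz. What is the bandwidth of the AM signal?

In AM (double-sideband), the bandwidth is twice the message frequency.
BW = 2 * f_m = 2 * 79/5 kHz = 158/5 kHz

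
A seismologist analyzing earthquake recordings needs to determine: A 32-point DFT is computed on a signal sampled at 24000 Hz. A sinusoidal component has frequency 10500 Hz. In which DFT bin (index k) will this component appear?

DFT frequency resolution = f_s/N = 24000/32 = 750 Hz
Bin index k = f_signal / resolution = 10500 / 750 = 14
The signal frequency 10500 Hz falls in DFT bin k = 14.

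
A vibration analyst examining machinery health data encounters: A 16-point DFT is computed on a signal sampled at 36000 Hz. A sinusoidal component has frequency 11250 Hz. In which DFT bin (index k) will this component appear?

DFT frequency resolution = f_s/N = 36000/16 = 2250 Hz
Bin index k = f_signal / resolution = 11250 / 2250 = 5
The signal frequency 11250 Hz falls in DFT bin k = 5.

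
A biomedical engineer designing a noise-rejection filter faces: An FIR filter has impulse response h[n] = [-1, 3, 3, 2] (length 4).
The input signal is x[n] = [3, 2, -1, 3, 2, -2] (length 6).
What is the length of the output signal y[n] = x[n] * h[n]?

For linear convolution, the output length is:
len(y) = len(x) + len(h) - 1 = 6 + 4 - 1 = 9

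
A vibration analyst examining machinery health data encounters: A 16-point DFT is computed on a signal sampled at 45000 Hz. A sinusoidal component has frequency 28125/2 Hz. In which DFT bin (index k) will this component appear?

DFT frequency resolution = f_s/N = 45000/16 = 5625/2 Hz
Bin index k = f_signal / resolution = 28125/2 / 5625/2 = 5
The signal frequency 28125/2 Hz falls in DFT bin k = 5.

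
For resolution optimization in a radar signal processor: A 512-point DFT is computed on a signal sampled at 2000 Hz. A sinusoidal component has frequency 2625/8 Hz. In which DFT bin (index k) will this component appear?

DFT frequency resolution = f_s/N = 2000/512 = 125/32 Hz
Bin index k = f_signal / resolution = 2625/8 / 125/32 = 84
The signal frequency 2625/8 Hz falls in DFT bin k = 84.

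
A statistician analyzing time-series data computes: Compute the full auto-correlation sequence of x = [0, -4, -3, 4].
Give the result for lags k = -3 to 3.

r_xx[k] = sum_m x[m]*x[m+k], indexed from 0, for k = -3 to 3:
  r_xx[-3] = x[3]*x[0] = 0
  r_xx[-2] = x[2]*x[0] + x[3]*x[1] = -16
  r_xx[-1] = x[1]*x[0] + x[2]*x[1] + x[3]*x[2] = 0
  r_xx[0] = x[0]*x[0] + x[1]*x[1] + x[2]*x[2] + x[3]*x[3] = 41
  r_xx[1] = x[0]*x[1] + x[1]*x[2] + x[2]*x[3] = 0
  r_xx[2] = x[0]*x[2] + x[1]*x[3] = -16
  r_xx[3] = x[0]*x[3] = 0
r_xx = [0, -16, 0, 41, 0, -16, 0]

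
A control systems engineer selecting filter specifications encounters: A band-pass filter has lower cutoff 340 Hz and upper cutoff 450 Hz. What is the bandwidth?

Bandwidth = f_high - f_low
= 450 Hz - 340 Hz = 110 Hz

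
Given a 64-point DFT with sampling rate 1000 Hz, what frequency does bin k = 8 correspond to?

The frequency of DFT bin k is: f_k = k * f_s / N
f_8 = 8 * 1000 / 64 = 125 Hz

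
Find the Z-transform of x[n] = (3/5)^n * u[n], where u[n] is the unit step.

The Z-transform of a^n * u[n] is z/(z-a) for |z| > |a|.
Here a = 3/5, so X(z) = z/(z - (3/5)) = 5z/(5z - 3)
ROC: |z| > 3/5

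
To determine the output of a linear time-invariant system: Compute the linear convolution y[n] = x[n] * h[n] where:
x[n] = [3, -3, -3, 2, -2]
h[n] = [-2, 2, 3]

y[n] = sum_k x[k]*h[n-k]. Output length = len(x) + len(h) - 1 = 5 + 3 - 1 = 7.
y[0] = 3*-2 = -6
y[1] = -3*-2 + 3*2 = 12
y[2] = -3*-2 + -3*2 + 3*3 = 9
y[3] = 2*-2 + -3*2 + -3*3 = -19
y[4] = -2*-2 + 2*2 + -3*3 = -1
y[5] = -2*2 + 2*3 = 2
y[6] = -2*3 = -6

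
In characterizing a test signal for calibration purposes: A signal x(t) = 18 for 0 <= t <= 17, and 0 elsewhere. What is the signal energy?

Energy = integral of |x(t)|^2 dt over the signal duration
= 18^2 * 17 = 324 * 17 = 5508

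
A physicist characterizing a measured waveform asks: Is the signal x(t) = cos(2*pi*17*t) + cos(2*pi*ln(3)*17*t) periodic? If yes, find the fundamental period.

f1 = 17 Hz, f2 = 17*ln(3) Hz
Ratio f2/f1 = ln(3), which is irrational.
Since the frequency ratio is irrational, no common period exists.
The signal is not periodic.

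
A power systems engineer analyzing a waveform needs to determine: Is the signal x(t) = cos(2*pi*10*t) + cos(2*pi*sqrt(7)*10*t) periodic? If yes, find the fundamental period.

f1 = 10 Hz, f2 = 10*sqrt(7) Hz
Ratio f2/f1 = sqrt(7), which is irrational.
Since the frequency ratio is irrational, no common period exists.
The signal is not periodic.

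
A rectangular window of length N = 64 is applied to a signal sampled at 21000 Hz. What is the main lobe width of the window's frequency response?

For a rectangular window of length N,
the main lobe width in frequency is 2*f_s/N.
= 2*21000/64 = 2625/4 Hz
This determines the minimum frequency separation for resolving two sinusoids.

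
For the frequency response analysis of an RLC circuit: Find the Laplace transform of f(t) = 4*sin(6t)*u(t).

Standard pair: sin(wt)*u(t) <-> w/(s^2+w^2)
With w = 6: L{4*sin(6t)*u(t)} = 24/(s^2+36)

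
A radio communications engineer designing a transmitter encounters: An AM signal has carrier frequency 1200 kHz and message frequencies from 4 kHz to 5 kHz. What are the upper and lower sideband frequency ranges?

Upper sideband (USB) = fc + [fm_low, fm_high] = 1200 + [4, 5] = [1204, 1205] kHz
Lower sideband (LSB) = fc - [fm_high, fm_low] = 1200 - [5, 4] = [1195, 1196] kHz
Total occupied spectrum: 1195 kHz to 1205 kHz (plus carrier at 1200 kHz)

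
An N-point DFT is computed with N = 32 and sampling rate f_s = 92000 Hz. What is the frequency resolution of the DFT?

DFT frequency resolution = f_s / N
= 92000 / 32 = 2875 Hz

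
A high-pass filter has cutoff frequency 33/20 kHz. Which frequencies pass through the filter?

A high-pass filter passes all frequencies above the cutoff frequency 33/20 kHz and attenuates lower frequencies.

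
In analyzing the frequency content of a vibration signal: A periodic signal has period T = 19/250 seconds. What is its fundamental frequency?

The fundamental frequency is the reciprocal of the period.
f = 1/T = 1/(19/250) = 250/19 Hz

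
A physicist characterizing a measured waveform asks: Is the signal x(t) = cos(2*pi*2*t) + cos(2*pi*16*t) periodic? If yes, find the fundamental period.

f1 = 2 Hz, f2 = 16 Hz
Period T1 = 1/2, T2 = 1/16
Ratio T1/T2 = 16/2, which is rational.
The signal is periodic with fundamental period T = 1/GCD(2,16) = 1/2 s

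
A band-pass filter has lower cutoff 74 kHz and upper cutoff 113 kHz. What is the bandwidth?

Bandwidth = f_high - f_low
= 113 kHz - 74 kHz = 39 kHz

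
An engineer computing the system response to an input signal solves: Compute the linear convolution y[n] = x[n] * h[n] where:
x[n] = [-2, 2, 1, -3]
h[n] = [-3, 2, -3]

y[n] = sum_k x[k]*h[n-k]. Output length = len(x) + len(h) - 1 = 4 + 3 - 1 = 6.
y[0] = -2*-3 = 6
y[1] = 2*-3 + -2*2 = -10
y[2] = 1*-3 + 2*2 + -2*-3 = 7
y[3] = -3*-3 + 1*2 + 2*-3 = 5
y[4] = -3*2 + 1*-3 = -9
y[5] = -3*-3 = 9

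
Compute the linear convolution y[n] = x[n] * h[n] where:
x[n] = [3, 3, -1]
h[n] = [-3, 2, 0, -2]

y[n] = sum_k x[k]*h[n-k]. Output length = len(x) + len(h) - 1 = 3 + 4 - 1 = 6.
y[0] = 3*-3 = -9
y[1] = 3*-3 + 3*2 = -3
y[2] = -1*-3 + 3*2 + 3*0 = 9
y[3] = -1*2 + 3*0 + 3*-2 = -8
y[4] = -1*0 + 3*-2 = -6
y[5] = -1*-2 = 2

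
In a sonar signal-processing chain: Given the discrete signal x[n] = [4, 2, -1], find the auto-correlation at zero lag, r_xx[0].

The auto-correlation at zero lag r_xx[0] equals the signal energy.
r_xx[0] = sum of x[n]^2 = 4^2 + 2^2 + (-1)^2
= 16 + 4 + 1 = 21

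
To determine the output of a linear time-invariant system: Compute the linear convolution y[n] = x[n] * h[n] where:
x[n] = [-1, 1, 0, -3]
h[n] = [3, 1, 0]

y[n] = sum_k x[k]*h[n-k]. Output length = len(x) + len(h) - 1 = 4 + 3 - 1 = 6.
y[0] = -1*3 = -3
y[1] = 1*3 + -1*1 = 2
y[2] = 0*3 + 1*1 + -1*0 = 1
y[3] = -3*3 + 0*1 + 1*0 = -9
y[4] = -3*1 + 0*0 = -3
y[5] = -3*0 = 0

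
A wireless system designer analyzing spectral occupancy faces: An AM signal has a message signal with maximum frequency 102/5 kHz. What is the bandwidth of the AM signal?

In AM (double-sideband), the bandwidth is twice the message frequency.
BW = 2 * f_m = 2 * 102/5 kHz = 204/5 kHz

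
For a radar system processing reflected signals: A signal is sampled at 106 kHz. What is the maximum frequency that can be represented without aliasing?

The maximum frequency that can be represented without aliasing
is the Nyquist frequency: f_max = f_s / 2 = 106 kHz / 2 = 53 kHz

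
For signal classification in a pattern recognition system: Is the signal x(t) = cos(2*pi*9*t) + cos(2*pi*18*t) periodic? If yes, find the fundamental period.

f1 = 9 Hz, f2 = 18 Hz
Period T1 = 1/9, T2 = 1/18
Ratio T1/T2 = 18/9, which is rational.
The signal is periodic with fundamental period T = 1/GCD(9,18) = 1/9 s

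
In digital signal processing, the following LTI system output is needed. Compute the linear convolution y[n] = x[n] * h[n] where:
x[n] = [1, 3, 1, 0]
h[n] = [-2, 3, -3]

y[n] = sum_k x[k]*h[n-k]. Output length = len(x) + len(h) - 1 = 4 + 3 - 1 = 6.
y[0] = 1*-2 = -2
y[1] = 3*-2 + 1*3 = -3
y[2] = 1*-2 + 3*3 + 1*-3 = 4
y[3] = 0*-2 + 1*3 + 3*-3 = -6
y[4] = 0*3 + 1*-3 = -3
y[5] = 0*-3 = 0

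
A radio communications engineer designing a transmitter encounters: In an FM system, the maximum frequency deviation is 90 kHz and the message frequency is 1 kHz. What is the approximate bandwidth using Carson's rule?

Carson's rule: BW = 2*(delta_f + f_m)
= 2*(90 + 1) kHz = 182 kHz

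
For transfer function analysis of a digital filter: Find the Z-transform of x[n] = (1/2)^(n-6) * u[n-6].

Time-shifting property: if X(z) = Z{x[n]}, then Z{x[n-d]} = z^(-d) * X(z)
X(z) = z/(z - 1/2) for x[n] = (1/2)^n * u[n]
Z{x[n-6]} = z^(-6) * z/(z - 1/2) = z^(-5)/(z - 1/2)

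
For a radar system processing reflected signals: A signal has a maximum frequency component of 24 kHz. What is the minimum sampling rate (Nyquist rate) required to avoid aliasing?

By the Nyquist-Shannon sampling theorem,
the minimum sampling rate (Nyquist rate) must be at least 2 * f_max.
Nyquist rate = 2 * 24 kHz = 48 kHz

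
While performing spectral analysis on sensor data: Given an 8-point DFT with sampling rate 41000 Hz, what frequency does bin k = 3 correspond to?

The frequency of DFT bin k is: f_k = k * f_s / N
f_3 = 3 * 41000 / 8 = 15375 Hz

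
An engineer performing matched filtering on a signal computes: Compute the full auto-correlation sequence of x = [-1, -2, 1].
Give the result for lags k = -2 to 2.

r_xx[k] = sum_m x[m]*x[m+k], indexed from 0, for k = -2 to 2:
  r_xx[-2] = x[2]*x[0] = -1
  r_xx[-1] = x[1]*x[0] + x[2]*x[1] = 0
  r_xx[0] = x[0]*x[0] + x[1]*x[1] + x[2]*x[2] = 6
  r_xx[1] = x[0]*x[1] + x[1]*x[2] = 0
  r_xx[2] = x[0]*x[2] = -1
r_xx = [-1, 0, 6, 0, -1]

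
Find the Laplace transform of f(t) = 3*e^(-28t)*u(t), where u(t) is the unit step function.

Standard Laplace transform pair:
e^(-at)*u(t) <-> 1/(s+a)
With a = 28: L{3*e^(-28t)*u(t)} = 3/(s+28), ROC: Re(s) > -28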